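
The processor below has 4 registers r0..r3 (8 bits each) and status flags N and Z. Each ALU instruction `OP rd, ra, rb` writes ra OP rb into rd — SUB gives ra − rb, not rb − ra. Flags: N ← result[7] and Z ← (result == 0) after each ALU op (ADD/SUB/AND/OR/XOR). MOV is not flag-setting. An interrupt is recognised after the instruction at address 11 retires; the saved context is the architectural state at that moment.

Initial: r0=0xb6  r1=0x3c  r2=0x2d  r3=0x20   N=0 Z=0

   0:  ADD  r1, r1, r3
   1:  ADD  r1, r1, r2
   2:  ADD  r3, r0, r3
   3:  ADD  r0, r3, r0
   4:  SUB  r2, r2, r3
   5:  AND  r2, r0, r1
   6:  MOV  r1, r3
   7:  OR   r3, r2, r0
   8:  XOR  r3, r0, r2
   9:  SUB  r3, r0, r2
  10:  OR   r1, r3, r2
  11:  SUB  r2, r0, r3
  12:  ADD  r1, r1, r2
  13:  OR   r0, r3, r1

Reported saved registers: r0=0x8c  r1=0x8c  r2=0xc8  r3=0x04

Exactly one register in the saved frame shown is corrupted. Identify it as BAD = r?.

BAD = r2

after  0: r0=0xb6 r1=0x5c r2=0x2d r3=0x20  N=0 Z=0
after  1: r0=0xb6 r1=0x89 r2=0x2d r3=0x20  N=1 Z=0
after  2: r0=0xb6 r1=0x89 r2=0x2d r3=0xd6  N=1 Z=0
after  3: r0=0x8c r1=0x89 r2=0x2d r3=0xd6  N=1 Z=0
after  4: r0=0x8c r1=0x89 r2=0x57 r3=0xd6  N=0 Z=0
after  5: r0=0x8c r1=0x89 r2=0x88 r3=0xd6  N=1 Z=0
after  6: r0=0x8c r1=0xd6 r2=0x88 r3=0xd6  N=1 Z=0
after  7: r0=0x8c r1=0xd6 r2=0x88 r3=0x8c  N=1 Z=0
after  8: r0=0x8c r1=0xd6 r2=0x88 r3=0x04  N=0 Z=0
after  9: r0=0x8c r1=0xd6 r2=0x88 r3=0x04  N=0 Z=0
after 10: r0=0x8c r1=0x8c r2=0x88 r3=0x04  N=1 Z=0
after 11: r0=0x8c r1=0x8c r2=0x88 r3=0x04  N=1 Z=0
-- IRQ taken; context saved, return-PC = 12 --
mismatch: r2: reported 0xc8 vs actual 0x88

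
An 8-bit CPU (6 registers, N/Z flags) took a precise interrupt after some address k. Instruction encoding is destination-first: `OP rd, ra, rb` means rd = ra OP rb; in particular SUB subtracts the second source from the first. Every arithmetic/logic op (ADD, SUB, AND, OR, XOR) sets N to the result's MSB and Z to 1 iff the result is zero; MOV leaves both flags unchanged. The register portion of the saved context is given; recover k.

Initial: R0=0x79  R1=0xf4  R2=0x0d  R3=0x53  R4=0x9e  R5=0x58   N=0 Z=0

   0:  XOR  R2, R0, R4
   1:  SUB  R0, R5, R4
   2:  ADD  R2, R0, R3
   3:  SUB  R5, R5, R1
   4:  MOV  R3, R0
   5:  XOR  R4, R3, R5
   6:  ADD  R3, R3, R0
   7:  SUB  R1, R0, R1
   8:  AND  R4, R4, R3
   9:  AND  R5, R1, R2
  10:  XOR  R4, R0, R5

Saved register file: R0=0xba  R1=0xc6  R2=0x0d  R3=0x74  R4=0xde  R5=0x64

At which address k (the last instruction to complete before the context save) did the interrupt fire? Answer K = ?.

K = 7

after  0: R0=0x79 R1=0xf4 R2=0xe7 R3=0x53 R4=0x9e R5=0x58  N=1 Z=0
after  1: R0=0xba R1=0xf4 R2=0xe7 R3=0x53 R4=0x9e R5=0x58  N=1 Z=0
after  2: R0=0xba R1=0xf4 R2=0x0d R3=0x53 R4=0x9e R5=0x58  N=0 Z=0
after  3: R0=0xba R1=0xf4 R2=0x0d R3=0x53 R4=0x9e R5=0x64  N=0 Z=0
after  4: R0=0xba R1=0xf4 R2=0x0d R3=0xba R4=0x9e R5=0x64  N=0 Z=0
after  5: R0=0xba R1=0xf4 R2=0x0d R3=0xba R4=0xde R5=0x64  N=1 Z=0
after  6: R0=0xba R1=0xf4 R2=0x0d R3=0x74 R4=0xde R5=0x64  N=0 Z=0
after  7: R0=0xba R1=0xc6 R2=0x0d R3=0x74 R4=0xde R5=0x64  N=1 Z=0
-- IRQ taken; context saved, return-PC = 8 --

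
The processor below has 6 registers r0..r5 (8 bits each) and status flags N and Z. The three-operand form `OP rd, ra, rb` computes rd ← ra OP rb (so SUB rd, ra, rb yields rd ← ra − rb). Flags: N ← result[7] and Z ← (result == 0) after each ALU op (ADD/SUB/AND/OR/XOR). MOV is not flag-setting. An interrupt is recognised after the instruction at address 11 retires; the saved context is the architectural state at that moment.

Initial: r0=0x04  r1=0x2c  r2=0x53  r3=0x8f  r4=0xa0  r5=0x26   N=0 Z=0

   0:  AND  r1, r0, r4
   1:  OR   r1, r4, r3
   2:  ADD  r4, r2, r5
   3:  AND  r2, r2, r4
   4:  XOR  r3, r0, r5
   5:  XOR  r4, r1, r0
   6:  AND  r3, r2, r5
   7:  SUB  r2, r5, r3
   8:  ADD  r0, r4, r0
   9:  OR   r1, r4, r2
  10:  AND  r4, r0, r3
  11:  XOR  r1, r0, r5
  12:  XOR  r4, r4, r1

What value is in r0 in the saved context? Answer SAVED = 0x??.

SAVED = 0xaf

after  0: r0=0x04 r1=0x00 r2=0x53 r3=0x8f r4=0xa0 r5=0x26  N=0 Z=1
after  1: r0=0x04 r1=0xaf r2=0x53 r3=0x8f r4=0xa0 r5=0x26  N=1 Z=0
after  2: r0=0x04 r1=0xaf r2=0x53 r3=0x8f r4=0x79 r5=0x26  N=0 Z=0
after  3: r0=0x04 r1=0xaf r2=0x51 r3=0x8f r4=0x79 r5=0x26  N=0 Z=0
after  4: r0=0x04 r1=0xaf r2=0x51 r3=0x22 r4=0x79 r5=0x26  N=0 Z=0
after  5: r0=0x04 r1=0xaf r2=0x51 r3=0x22 r4=0xab r5=0x26  N=1 Z=0
after  6: r0=0x04 r1=0xaf r2=0x51 r3=0x00 r4=0xab r5=0x26  N=0 Z=1
after  7: r0=0x04 r1=0xaf r2=0x26 r3=0x00 r4=0xab r5=0x26  N=0 Z=0
after  8: r0=0xaf r1=0xaf r2=0x26 r3=0x00 r4=0xab r5=0x26  N=1 Z=0
after  9: r0=0xaf r1=0xaf r2=0x26 r3=0x00 r4=0xab r5=0x26  N=1 Z=0
after 10: r0=0xaf r1=0xaf r2=0x26 r3=0x00 r4=0x00 r5=0x26  N=0 Z=1
after 11: r0=0xaf r1=0x89 r2=0x26 r3=0x00 r4=0x00 r5=0x26  N=1 Z=0
-- IRQ taken; context saved, return-PC = 12 --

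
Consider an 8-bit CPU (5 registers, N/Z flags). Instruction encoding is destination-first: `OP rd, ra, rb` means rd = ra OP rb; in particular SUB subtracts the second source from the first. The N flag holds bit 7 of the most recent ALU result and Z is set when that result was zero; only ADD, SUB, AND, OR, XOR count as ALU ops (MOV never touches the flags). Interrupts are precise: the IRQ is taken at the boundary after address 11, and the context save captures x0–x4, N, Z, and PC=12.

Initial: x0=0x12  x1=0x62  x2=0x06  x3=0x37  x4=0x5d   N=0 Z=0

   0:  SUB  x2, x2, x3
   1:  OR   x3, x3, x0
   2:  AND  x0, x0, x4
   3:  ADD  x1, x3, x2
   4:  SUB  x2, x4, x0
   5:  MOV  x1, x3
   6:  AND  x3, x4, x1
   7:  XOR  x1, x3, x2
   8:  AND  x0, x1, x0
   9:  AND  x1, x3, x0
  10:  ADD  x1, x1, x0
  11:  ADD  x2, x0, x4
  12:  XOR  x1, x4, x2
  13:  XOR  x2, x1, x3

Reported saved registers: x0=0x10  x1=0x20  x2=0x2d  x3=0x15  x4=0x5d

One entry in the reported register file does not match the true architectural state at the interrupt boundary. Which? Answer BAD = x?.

BAD = x2

after  0: x0=0x12 x1=0x62 x2=0xcf x3=0x37 x4=0x5d  N=1 Z=0
after  1: x0=0x12 x1=0x62 x2=0xcf x3=0x37 x4=0x5d  N=0 Z=0
after  2: x0=0x10 x1=0x62 x2=0xcf x3=0x37 x4=0x5d  N=0 Z=0
after  3: x0=0x10 x1=0x06 x2=0xcf x3=0x37 x4=0x5d  N=0 Z=0
after  4: x0=0x10 x1=0x06 x2=0x4d x3=0x37 x4=0x5d  N=0 Z=0
after  5: x0=0x10 x1=0x37 x2=0x4d x3=0x37 x4=0x5d  N=0 Z=0
after  6: x0=0x10 x1=0x37 x2=0x4d x3=0x15 x4=0x5d  N=0 Z=0
after  7: x0=0x10 x1=0x58 x2=0x4d x3=0x15 x4=0x5d  N=0 Z=0
after  8: x0=0x10 x1=0x58 x2=0x4d x3=0x15 x4=0x5d  N=0 Z=0
after  9: x0=0x10 x1=0x10 x2=0x4d x3=0x15 x4=0x5d  N=0 Z=0
after 10: x0=0x10 x1=0x20 x2=0x4d x3=0x15 x4=0x5d  N=0 Z=0
after 11: x0=0x10 x1=0x20 x2=0x6d x3=0x15 x4=0x5d  N=0 Z=0
-- IRQ taken; context saved, return-PC = 12 --
mismatch: x2: reported 0x2d vs actual 0x6d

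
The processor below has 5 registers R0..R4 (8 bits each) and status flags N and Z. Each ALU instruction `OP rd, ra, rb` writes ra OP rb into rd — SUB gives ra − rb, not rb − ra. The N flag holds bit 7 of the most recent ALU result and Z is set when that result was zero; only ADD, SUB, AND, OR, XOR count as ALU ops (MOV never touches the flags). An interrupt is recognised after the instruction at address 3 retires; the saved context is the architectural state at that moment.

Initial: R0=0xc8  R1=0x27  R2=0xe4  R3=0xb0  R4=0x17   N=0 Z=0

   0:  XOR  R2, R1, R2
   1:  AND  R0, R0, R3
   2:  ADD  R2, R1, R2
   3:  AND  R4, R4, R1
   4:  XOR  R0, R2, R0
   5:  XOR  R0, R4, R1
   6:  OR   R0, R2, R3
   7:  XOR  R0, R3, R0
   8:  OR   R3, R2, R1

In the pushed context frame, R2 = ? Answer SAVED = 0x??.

after  0: R0=0xc8 R1=0x27 R2=0xc3 R3=0xb0 R4=0x17  N=1 Z=0
after  1: R0=0x80 R1=0x27 R2=0xc3 R3=0xb0 R4=0x17  N=1 Z=0
after  2: R0=0x80 R1=0x27 R2=0xea R3=0xb0 R4=0x17  N=1 Z=0
after  3: R0=0x80 R1=0x27 R2=0xea R3=0xb0 R4=0x07  N=0 Z=0
-- IRQ taken; context saved, return-PC = 4 --

SAVED = 0xea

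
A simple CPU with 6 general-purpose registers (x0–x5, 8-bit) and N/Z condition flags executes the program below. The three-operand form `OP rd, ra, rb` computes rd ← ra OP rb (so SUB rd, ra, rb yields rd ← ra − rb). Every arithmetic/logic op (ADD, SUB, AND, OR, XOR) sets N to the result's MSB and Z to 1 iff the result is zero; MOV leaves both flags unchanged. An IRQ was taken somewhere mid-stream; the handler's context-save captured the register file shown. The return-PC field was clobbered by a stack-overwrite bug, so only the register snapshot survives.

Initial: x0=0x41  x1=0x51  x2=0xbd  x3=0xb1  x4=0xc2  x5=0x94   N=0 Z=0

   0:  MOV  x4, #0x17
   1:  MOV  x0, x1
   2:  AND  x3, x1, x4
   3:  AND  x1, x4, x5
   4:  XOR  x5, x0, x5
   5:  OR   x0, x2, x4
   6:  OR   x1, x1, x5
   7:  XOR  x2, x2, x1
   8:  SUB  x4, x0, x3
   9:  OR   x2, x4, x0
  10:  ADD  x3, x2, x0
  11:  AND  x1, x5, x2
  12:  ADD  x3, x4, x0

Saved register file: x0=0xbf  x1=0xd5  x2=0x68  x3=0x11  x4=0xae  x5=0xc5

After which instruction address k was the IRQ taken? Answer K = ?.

K = 8

after  0: x0=0x41 x1=0x51 x2=0xbd x3=0xb1 x4=0x17 x5=0x94  N=0 Z=0
after  1: x0=0x51 x1=0x51 x2=0xbd x3=0xb1 x4=0x17 x5=0x94  N=0 Z=0
after  2: x0=0x51 x1=0x51 x2=0xbd x3=0x11 x4=0x17 x5=0x94  N=0 Z=0
after  3: x0=0x51 x1=0x14 x2=0xbd x3=0x11 x4=0x17 x5=0x94  N=0 Z=0
after  4: x0=0x51 x1=0x14 x2=0xbd x3=0x11 x4=0x17 x5=0xc5  N=1 Z=0
after  5: x0=0xbf x1=0x14 x2=0xbd x3=0x11 x4=0x17 x5=0xc5  N=1 Z=0
after  6: x0=0xbf x1=0xd5 x2=0xbd x3=0x11 x4=0x17 x5=0xc5  N=1 Z=0
after  7: x0=0xbf x1=0xd5 x2=0x68 x3=0x11 x4=0x17 x5=0xc5  N=0 Z=0
after  8: x0=0xbf x1=0xd5 x2=0x68 x3=0x11 x4=0xae x5=0xc5  N=1 Z=0
-- IRQ taken; context saved, return-PC = 9 --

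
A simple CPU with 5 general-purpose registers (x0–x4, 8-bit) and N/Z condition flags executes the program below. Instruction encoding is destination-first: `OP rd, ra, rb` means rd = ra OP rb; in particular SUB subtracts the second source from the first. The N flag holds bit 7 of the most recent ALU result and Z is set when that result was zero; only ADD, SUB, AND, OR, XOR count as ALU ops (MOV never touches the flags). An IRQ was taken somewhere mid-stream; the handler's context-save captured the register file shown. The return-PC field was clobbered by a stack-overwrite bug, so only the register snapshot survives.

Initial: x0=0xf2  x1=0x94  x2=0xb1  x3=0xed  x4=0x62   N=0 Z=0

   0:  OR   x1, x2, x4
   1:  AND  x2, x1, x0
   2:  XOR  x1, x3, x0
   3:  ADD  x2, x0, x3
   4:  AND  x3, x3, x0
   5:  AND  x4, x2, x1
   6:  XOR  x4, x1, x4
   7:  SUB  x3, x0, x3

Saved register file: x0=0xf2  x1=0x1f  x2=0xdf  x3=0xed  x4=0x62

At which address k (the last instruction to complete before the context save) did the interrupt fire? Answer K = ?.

K = 3

after  0: x0=0xf2 x1=0xf3 x2=0xb1 x3=0xed x4=0x62  N=1 Z=0
after  1: x0=0xf2 x1=0xf3 x2=0xf2 x3=0xed x4=0x62  N=1 Z=0
after  2: x0=0xf2 x1=0x1f x2=0xf2 x3=0xed x4=0x62  N=0 Z=0
after  3: x0=0xf2 x1=0x1f x2=0xdf x3=0xed x4=0x62  N=1 Z=0
-- IRQ taken; context saved, return-PC = 4 --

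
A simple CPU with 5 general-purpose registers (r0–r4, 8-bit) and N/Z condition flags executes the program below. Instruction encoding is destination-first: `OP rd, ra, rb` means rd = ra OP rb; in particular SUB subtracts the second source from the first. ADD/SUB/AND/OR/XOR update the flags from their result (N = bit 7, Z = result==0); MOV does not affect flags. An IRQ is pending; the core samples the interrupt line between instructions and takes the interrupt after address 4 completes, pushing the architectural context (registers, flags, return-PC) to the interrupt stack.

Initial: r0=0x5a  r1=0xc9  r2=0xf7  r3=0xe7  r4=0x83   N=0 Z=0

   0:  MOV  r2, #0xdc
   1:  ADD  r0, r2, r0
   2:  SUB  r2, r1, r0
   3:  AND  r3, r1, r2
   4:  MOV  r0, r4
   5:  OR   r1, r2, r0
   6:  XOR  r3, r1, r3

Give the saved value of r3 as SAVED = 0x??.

SAVED = 0x81

after  0: r0=0x5a r1=0xc9 r2=0xdc r3=0xe7 r4=0x83  N=0 Z=0
after  1: r0=0x36 r1=0xc9 r2=0xdc r3=0xe7 r4=0x83  N=0 Z=0
after  2: r0=0x36 r1=0xc9 r2=0x93 r3=0xe7 r4=0x83  N=1 Z=0
after  3: r0=0x36 r1=0xc9 r2=0x93 r3=0x81 r4=0x83  N=1 Z=0
after  4: r0=0x83 r1=0xc9 r2=0x93 r3=0x81 r4=0x83  N=1 Z=0
-- IRQ taken; context saved, return-PC = 5 --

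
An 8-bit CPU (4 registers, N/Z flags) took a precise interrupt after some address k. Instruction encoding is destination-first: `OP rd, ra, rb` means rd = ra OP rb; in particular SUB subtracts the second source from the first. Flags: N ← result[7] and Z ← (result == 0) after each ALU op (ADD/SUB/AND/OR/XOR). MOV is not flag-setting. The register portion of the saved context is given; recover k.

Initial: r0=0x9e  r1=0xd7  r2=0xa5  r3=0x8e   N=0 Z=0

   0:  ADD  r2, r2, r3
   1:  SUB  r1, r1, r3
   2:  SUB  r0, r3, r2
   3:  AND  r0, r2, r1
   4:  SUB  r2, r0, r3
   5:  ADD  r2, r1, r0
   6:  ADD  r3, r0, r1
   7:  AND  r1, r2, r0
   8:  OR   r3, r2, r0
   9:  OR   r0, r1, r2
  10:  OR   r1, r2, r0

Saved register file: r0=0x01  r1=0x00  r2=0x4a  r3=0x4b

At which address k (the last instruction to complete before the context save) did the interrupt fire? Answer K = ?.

K = 8

after  0: r0=0x9e r1=0xd7 r2=0x33 r3=0x8e  N=0 Z=0
after  1: r0=0x9e r1=0x49 r2=0x33 r3=0x8e  N=0 Z=0
after  2: r0=0x5b r1=0x49 r2=0x33 r3=0x8e  N=0 Z=0
after  3: r0=0x01 r1=0x49 r2=0x33 r3=0x8e  N=0 Z=0
after  4: r0=0x01 r1=0x49 r2=0x73 r3=0x8e  N=0 Z=0
after  5: r0=0x01 r1=0x49 r2=0x4a r3=0x8e  N=0 Z=0
after  6: r0=0x01 r1=0x49 r2=0x4a r3=0x4a  N=0 Z=0
after  7: r0=0x01 r1=0x00 r2=0x4a r3=0x4a  N=0 Z=1
after  8: r0=0x01 r1=0x00 r2=0x4a r3=0x4b  N=0 Z=0
-- IRQ taken; context saved, return-PC = 9 --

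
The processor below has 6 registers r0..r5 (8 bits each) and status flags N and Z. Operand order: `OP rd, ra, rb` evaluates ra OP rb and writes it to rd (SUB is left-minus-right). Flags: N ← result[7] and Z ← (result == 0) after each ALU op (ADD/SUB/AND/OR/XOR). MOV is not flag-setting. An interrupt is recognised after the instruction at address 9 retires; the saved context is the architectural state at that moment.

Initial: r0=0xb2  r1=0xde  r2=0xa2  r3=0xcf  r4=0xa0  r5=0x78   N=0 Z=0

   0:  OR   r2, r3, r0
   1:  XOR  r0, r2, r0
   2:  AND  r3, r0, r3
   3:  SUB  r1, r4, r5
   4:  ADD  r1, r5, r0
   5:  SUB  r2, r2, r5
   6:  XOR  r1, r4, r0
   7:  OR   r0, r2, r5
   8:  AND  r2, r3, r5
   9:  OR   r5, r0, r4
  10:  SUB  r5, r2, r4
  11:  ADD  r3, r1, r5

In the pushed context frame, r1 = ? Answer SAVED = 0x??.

after  0: r0=0xb2 r1=0xde r2=0xff r3=0xcf r4=0xa0 r5=0x78  N=1 Z=0
after  1: r0=0x4d r1=0xde r2=0xff r3=0xcf r4=0xa0 r5=0x78  N=0 Z=0
after  2: r0=0x4d r1=0xde r2=0xff r3=0x4d r4=0xa0 r5=0x78  N=0 Z=0
after  3: r0=0x4d r1=0x28 r2=0xff r3=0x4d r4=0xa0 r5=0x78  N=0 Z=0
after  4: r0=0x4d r1=0xc5 r2=0xff r3=0x4d r4=0xa0 r5=0x78  N=1 Z=0
after  5: r0=0x4d r1=0xc5 r2=0x87 r3=0x4d r4=0xa0 r5=0x78  N=1 Z=0
after  6: r0=0x4d r1=0xed r2=0x87 r3=0x4d r4=0xa0 r5=0x78  N=1 Z=0
after  7: r0=0xff r1=0xed r2=0x87 r3=0x4d r4=0xa0 r5=0x78  N=1 Z=0
after  8: r0=0xff r1=0xed r2=0x48 r3=0x4d r4=0xa0 r5=0x78  N=0 Z=0
after  9: r0=0xff r1=0xed r2=0x48 r3=0x4d r4=0xa0 r5=0xff  N=1 Z=0
-- IRQ taken; context saved, return-PC = 10 --

SAVED = 0xed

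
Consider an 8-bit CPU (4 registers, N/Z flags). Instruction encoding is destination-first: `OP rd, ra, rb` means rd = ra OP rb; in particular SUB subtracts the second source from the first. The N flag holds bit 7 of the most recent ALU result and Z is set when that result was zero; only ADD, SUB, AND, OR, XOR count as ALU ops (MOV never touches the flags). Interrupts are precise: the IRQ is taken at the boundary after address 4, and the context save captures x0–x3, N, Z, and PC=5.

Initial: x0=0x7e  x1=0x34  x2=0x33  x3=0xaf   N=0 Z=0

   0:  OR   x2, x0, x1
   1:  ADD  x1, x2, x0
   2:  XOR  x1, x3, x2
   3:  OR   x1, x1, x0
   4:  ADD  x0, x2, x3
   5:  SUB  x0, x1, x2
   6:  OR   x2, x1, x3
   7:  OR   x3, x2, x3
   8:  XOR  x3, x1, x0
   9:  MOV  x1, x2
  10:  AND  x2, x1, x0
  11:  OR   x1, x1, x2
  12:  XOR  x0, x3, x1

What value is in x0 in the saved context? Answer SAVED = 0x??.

after  0: x0=0x7e x1=0x34 x2=0x7e x3=0xaf  N=0 Z=0
after  1: x0=0x7e x1=0xfc x2=0x7e x3=0xaf  N=1 Z=0
after  2: x0=0x7e x1=0xd1 x2=0x7e x3=0xaf  N=1 Z=0
after  3: x0=0x7e x1=0xff x2=0x7e x3=0xaf  N=1 Z=0
after  4: x0=0x2d x1=0xff x2=0x7e x3=0xaf  N=0 Z=0
-- IRQ taken; context saved, return-PC = 5 --

SAVED = 0x2d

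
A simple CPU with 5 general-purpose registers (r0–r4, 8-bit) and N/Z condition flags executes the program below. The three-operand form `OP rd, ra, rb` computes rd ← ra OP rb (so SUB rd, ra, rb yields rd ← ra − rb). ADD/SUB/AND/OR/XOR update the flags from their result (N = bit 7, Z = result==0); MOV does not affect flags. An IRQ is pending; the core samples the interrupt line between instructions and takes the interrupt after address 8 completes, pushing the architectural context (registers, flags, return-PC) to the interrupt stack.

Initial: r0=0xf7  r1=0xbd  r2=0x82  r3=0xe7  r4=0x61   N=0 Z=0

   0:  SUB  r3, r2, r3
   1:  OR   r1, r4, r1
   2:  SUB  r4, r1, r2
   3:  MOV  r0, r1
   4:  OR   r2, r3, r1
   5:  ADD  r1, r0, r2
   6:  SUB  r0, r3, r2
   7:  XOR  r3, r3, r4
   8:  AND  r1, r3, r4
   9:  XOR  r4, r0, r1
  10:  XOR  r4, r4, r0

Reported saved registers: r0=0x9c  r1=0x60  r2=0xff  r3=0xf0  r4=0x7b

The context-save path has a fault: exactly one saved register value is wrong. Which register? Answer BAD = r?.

BAD = r3

after  0: r0=0xf7 r1=0xbd r2=0x82 r3=0x9b r4=0x61  N=1 Z=0
after  1: r0=0xf7 r1=0xfd r2=0x82 r3=0x9b r4=0x61  N=1 Z=0
after  2: r0=0xf7 r1=0xfd r2=0x82 r3=0x9b r4=0x7b  N=0 Z=0
after  3: r0=0xfd r1=0xfd r2=0x82 r3=0x9b r4=0x7b  N=0 Z=0
after  4: r0=0xfd r1=0xfd r2=0xff r3=0x9b r4=0x7b  N=1 Z=0
after  5: r0=0xfd r1=0xfc r2=0xff r3=0x9b r4=0x7b  N=1 Z=0
after  6: r0=0x9c r1=0xfc r2=0xff r3=0x9b r4=0x7b  N=1 Z=0
after  7: r0=0x9c r1=0xfc r2=0xff r3=0xe0 r4=0x7b  N=1 Z=0
after  8: r0=0x9c r1=0x60 r2=0xff r3=0xe0 r4=0x7b  N=0 Z=0
-- IRQ taken; context saved, return-PC = 9 --
mismatch: r3: reported 0xf0 vs actual 0xe0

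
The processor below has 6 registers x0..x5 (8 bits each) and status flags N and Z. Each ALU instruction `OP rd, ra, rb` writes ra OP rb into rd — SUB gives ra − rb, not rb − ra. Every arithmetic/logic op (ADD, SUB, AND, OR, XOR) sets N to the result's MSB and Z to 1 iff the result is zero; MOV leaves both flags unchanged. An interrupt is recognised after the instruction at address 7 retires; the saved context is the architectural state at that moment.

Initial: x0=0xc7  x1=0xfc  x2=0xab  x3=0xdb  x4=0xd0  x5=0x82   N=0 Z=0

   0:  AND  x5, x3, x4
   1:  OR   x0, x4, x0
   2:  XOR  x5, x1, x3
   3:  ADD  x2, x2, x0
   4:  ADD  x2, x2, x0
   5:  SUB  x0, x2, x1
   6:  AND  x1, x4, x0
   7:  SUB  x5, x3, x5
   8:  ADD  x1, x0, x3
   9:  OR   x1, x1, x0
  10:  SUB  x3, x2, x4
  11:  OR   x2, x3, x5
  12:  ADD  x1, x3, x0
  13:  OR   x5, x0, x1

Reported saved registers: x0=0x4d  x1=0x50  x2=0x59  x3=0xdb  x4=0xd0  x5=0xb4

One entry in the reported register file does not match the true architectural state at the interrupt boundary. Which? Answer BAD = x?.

BAD = x0

after  0: x0=0xc7 x1=0xfc x2=0xab x3=0xdb x4=0xd0 x5=0xd0  N=1 Z=0
after  1: x0=0xd7 x1=0xfc x2=0xab x3=0xdb x4=0xd0 x5=0xd0  N=1 Z=0
after  2: x0=0xd7 x1=0xfc x2=0xab x3=0xdb x4=0xd0 x5=0x27  N=0 Z=0
after  3: x0=0xd7 x1=0xfc x2=0x82 x3=0xdb x4=0xd0 x5=0x27  N=1 Z=0
after  4: x0=0xd7 x1=0xfc x2=0x59 x3=0xdb x4=0xd0 x5=0x27  N=0 Z=0
after  5: x0=0x5d x1=0xfc x2=0x59 x3=0xdb x4=0xd0 x5=0x27  N=0 Z=0
after  6: x0=0x5d x1=0x50 x2=0x59 x3=0xdb x4=0xd0 x5=0x27  N=0 Z=0
after  7: x0=0x5d x1=0x50 x2=0x59 x3=0xdb x4=0xd0 x5=0xb4  N=1 Z=0
-- IRQ taken; context saved, return-PC = 8 --
mismatch: x0: reported 0x4d vs actual 0x5d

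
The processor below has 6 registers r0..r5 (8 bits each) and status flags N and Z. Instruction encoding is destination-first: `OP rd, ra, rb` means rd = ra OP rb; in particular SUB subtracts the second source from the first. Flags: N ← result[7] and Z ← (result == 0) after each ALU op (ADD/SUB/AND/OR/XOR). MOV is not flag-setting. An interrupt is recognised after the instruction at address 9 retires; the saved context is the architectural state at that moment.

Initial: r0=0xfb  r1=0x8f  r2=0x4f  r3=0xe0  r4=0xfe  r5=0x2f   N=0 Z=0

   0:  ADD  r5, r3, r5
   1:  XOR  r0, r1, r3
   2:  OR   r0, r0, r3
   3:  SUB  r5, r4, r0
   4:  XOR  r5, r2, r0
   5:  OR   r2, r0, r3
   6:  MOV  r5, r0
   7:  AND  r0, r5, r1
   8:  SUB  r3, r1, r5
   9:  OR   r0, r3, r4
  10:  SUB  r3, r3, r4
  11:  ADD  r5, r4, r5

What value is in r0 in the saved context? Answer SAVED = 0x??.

after  0: r0=0xfb r1=0x8f r2=0x4f r3=0xe0 r4=0xfe r5=0x0f  N=0 Z=0
after  1: r0=0x6f r1=0x8f r2=0x4f r3=0xe0 r4=0xfe r5=0x0f  N=0 Z=0
after  2: r0=0xef r1=0x8f r2=0x4f r3=0xe0 r4=0xfe r5=0x0f  N=1 Z=0
after  3: r0=0xef r1=0x8f r2=0x4f r3=0xe0 r4=0xfe r5=0x0f  N=0 Z=0
after  4: r0=0xef r1=0x8f r2=0x4f r3=0xe0 r4=0xfe r5=0xa0  N=1 Z=0
after  5: r0=0xef r1=0x8f r2=0xef r3=0xe0 r4=0xfe r5=0xa0  N=1 Z=0
after  6: r0=0xef r1=0x8f r2=0xef r3=0xe0 r4=0xfe r5=0xef  N=1 Z=0
after  7: r0=0x8f r1=0x8f r2=0xef r3=0xe0 r4=0xfe r5=0xef  N=1 Z=0
after  8: r0=0x8f r1=0x8f r2=0xef r3=0xa0 r4=0xfe r5=0xef  N=1 Z=0
after  9: r0=0xfe r1=0x8f r2=0xef r3=0xa0 r4=0xfe r5=0xef  N=1 Z=0
-- IRQ taken; context saved, return-PC = 10 --

SAVED = 0xfe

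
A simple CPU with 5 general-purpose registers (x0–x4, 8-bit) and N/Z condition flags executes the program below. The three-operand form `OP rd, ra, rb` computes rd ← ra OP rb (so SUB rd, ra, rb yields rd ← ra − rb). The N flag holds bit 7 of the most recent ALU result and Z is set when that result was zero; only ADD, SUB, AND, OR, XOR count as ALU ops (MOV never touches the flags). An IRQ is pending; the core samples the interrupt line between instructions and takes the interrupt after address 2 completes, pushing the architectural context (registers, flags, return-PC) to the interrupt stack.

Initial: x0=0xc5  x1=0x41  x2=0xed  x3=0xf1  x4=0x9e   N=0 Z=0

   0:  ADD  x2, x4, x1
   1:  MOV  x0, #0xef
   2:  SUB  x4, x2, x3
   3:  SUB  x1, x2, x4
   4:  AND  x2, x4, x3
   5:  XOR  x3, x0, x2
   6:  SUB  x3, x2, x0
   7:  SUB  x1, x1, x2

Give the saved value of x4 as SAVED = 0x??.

SAVED = 0xee

after  0: x0=0xc5 x1=0x41 x2=0xdf x3=0xf1 x4=0x9e  N=1 Z=0
after  1: x0=0xef x1=0x41 x2=0xdf x3=0xf1 x4=0x9e  N=1 Z=0
after  2: x0=0xef x1=0x41 x2=0xdf x3=0xf1 x4=0xee  N=1 Z=0
-- IRQ taken; context saved, return-PC = 3 --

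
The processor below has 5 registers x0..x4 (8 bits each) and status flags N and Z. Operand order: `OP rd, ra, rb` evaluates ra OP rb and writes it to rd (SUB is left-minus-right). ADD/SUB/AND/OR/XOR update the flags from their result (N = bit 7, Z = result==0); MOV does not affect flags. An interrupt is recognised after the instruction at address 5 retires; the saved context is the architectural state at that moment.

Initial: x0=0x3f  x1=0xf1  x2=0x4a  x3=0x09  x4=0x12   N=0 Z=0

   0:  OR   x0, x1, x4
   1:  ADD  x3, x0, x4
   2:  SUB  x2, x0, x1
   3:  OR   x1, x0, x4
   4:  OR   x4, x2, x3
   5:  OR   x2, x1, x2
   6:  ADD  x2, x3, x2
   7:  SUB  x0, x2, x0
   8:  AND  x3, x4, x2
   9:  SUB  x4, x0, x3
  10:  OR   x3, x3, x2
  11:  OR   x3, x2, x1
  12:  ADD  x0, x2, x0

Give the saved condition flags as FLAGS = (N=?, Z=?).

FLAGS = (N=1, Z=0)

after  0: x0=0xf3 x1=0xf1 x2=0x4a x3=0x09 x4=0x12  N=1 Z=0
after  1: x0=0xf3 x1=0xf1 x2=0x4a x3=0x05 x4=0x12  N=0 Z=0
after  2: x0=0xf3 x1=0xf1 x2=0x02 x3=0x05 x4=0x12  N=0 Z=0
after  3: x0=0xf3 x1=0xf3 x2=0x02 x3=0x05 x4=0x12  N=1 Z=0
after  4: x0=0xf3 x1=0xf3 x2=0x02 x3=0x05 x4=0x07  N=0 Z=0
after  5: x0=0xf3 x1=0xf3 x2=0xf3 x3=0x05 x4=0x07  N=1 Z=0
-- IRQ taken; context saved, return-PC = 6 --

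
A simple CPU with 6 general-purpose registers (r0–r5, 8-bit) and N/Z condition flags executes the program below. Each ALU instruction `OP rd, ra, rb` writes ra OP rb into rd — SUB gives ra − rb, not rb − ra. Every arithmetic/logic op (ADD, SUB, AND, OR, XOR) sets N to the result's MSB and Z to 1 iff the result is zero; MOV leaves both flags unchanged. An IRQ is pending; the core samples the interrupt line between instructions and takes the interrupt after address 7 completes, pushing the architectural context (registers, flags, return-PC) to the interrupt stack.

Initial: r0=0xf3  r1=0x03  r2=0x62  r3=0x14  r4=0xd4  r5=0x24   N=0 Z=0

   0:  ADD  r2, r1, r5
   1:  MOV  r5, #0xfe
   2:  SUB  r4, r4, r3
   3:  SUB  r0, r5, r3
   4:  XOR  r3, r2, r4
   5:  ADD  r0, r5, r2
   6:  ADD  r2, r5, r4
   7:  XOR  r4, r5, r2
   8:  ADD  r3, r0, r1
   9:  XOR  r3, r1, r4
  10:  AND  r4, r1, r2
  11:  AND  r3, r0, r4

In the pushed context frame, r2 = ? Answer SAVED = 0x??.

SAVED = 0xbe

after  0: r0=0xf3 r1=0x03 r2=0x27 r3=0x14 r4=0xd4 r5=0x24  N=0 Z=0
after  1: r0=0xf3 r1=0x03 r2=0x27 r3=0x14 r4=0xd4 r5=0xfe  N=0 Z=0
after  2: r0=0xf3 r1=0x03 r2=0x27 r3=0x14 r4=0xc0 r5=0xfe  N=1 Z=0
after  3: r0=0xea r1=0x03 r2=0x27 r3=0x14 r4=0xc0 r5=0xfe  N=1 Z=0
after  4: r0=0xea r1=0x03 r2=0x27 r3=0xe7 r4=0xc0 r5=0xfe  N=1 Z=0
after  5: r0=0x25 r1=0x03 r2=0x27 r3=0xe7 r4=0xc0 r5=0xfe  N=0 Z=0
after  6: r0=0x25 r1=0x03 r2=0xbe r3=0xe7 r4=0xc0 r5=0xfe  N=1 Z=0
after  7: r0=0x25 r1=0x03 r2=0xbe r3=0xe7 r4=0x40 r5=0xfe  N=0 Z=0
-- IRQ taken; context saved, return-PC = 8 --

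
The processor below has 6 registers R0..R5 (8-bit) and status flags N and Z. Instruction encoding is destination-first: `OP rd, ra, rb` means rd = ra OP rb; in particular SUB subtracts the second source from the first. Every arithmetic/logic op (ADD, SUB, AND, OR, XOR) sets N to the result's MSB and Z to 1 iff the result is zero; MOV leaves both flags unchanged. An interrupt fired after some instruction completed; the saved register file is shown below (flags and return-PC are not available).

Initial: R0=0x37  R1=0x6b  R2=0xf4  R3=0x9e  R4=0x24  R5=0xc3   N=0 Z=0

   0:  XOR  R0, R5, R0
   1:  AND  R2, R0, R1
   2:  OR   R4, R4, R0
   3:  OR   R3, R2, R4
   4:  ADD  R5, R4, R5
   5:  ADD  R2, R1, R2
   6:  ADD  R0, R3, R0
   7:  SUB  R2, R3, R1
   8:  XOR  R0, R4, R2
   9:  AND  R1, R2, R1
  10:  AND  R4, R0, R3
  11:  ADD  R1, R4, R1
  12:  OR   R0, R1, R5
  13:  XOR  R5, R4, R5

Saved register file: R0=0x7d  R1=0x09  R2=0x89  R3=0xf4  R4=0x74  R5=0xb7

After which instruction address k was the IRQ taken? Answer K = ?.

K = 10

after  0: R0=0xf4 R1=0x6b R2=0xf4 R3=0x9e R4=0x24 R5=0xc3  N=1 Z=0
after  1: R0=0xf4 R1=0x6b R2=0x60 R3=0x9e R4=0x24 R5=0xc3  N=0 Z=0
after  2: R0=0xf4 R1=0x6b R2=0x60 R3=0x9e R4=0xf4 R5=0xc3  N=1 Z=0
after  3: R0=0xf4 R1=0x6b R2=0x60 R3=0xf4 R4=0xf4 R5=0xc3  N=1 Z=0
after  4: R0=0xf4 R1=0x6b R2=0x60 R3=0xf4 R4=0xf4 R5=0xb7  N=1 Z=0
after  5: R0=0xf4 R1=0x6b R2=0xcb R3=0xf4 R4=0xf4 R5=0xb7  N=1 Z=0
after  6: R0=0xe8 R1=0x6b R2=0xcb R3=0xf4 R4=0xf4 R5=0xb7  N=1 Z=0
after  7: R0=0xe8 R1=0x6b R2=0x89 R3=0xf4 R4=0xf4 R5=0xb7  N=1 Z=0
after  8: R0=0x7d R1=0x6b R2=0x89 R3=0xf4 R4=0xf4 R5=0xb7  N=0 Z=0
after  9: R0=0x7d R1=0x09 R2=0x89 R3=0xf4 R4=0xf4 R5=0xb7  N=0 Z=0
after 10: R0=0x7d R1=0x09 R2=0x89 R3=0xf4 R4=0x74 R5=0xb7  N=0 Z=0
-- IRQ taken; context saved, return-PC = 11 --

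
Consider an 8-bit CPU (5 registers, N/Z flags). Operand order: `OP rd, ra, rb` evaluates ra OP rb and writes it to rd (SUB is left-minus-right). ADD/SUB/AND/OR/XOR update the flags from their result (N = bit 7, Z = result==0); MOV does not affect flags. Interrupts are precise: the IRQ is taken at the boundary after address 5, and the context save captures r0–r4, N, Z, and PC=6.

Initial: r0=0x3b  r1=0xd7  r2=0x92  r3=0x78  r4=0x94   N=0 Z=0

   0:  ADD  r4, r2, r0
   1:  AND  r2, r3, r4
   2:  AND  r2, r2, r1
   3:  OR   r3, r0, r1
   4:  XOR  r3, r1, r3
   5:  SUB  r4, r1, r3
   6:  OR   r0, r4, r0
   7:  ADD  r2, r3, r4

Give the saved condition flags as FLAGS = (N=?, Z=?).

FLAGS = (N=1, Z=0)

after  0: r0=0x3b r1=0xd7 r2=0x92 r3=0x78 r4=0xcd  N=1 Z=0
after  1: r0=0x3b r1=0xd7 r2=0x48 r3=0x78 r4=0xcd  N=0 Z=0
after  2: r0=0x3b r1=0xd7 r2=0x40 r3=0x78 r4=0xcd  N=0 Z=0
after  3: r0=0x3b r1=0xd7 r2=0x40 r3=0xff r4=0xcd  N=1 Z=0
after  4: r0=0x3b r1=0xd7 r2=0x40 r3=0x28 r4=0xcd  N=0 Z=0
after  5: r0=0x3b r1=0xd7 r2=0x40 r3=0x28 r4=0xaf  N=1 Z=0
-- IRQ taken; context saved, return-PC = 6 --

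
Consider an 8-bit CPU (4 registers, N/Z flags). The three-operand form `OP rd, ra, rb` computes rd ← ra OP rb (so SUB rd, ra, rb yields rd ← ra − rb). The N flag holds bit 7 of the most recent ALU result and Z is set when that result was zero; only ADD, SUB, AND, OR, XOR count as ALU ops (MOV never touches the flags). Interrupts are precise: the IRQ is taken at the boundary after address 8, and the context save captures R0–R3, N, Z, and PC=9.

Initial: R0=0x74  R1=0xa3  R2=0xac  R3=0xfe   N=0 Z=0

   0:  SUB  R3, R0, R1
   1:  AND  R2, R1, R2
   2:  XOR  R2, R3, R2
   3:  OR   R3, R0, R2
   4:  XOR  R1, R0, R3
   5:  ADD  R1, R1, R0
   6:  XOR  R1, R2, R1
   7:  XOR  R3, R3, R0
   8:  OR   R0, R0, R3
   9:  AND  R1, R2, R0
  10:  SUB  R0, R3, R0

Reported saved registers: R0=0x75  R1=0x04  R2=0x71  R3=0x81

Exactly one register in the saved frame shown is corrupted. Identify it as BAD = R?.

after  0: R0=0x74 R1=0xa3 R2=0xac R3=0xd1  N=1 Z=0
after  1: R0=0x74 R1=0xa3 R2=0xa0 R3=0xd1  N=1 Z=0
after  2: R0=0x74 R1=0xa3 R2=0x71 R3=0xd1  N=0 Z=0
after  3: R0=0x74 R1=0xa3 R2=0x71 R3=0x75  N=0 Z=0
after  4: R0=0x74 R1=0x01 R2=0x71 R3=0x75  N=0 Z=0
after  5: R0=0x74 R1=0x75 R2=0x71 R3=0x75  N=0 Z=0
after  6: R0=0x74 R1=0x04 R2=0x71 R3=0x75  N=0 Z=0
after  7: R0=0x74 R1=0x04 R2=0x71 R3=0x01  N=0 Z=0
after  8: R0=0x75 R1=0x04 R2=0x71 R3=0x01  N=0 Z=0
-- IRQ taken; context saved, return-PC = 9 --
mismatch: R3: reported 0x81 vs actual 0x01

BAD = R3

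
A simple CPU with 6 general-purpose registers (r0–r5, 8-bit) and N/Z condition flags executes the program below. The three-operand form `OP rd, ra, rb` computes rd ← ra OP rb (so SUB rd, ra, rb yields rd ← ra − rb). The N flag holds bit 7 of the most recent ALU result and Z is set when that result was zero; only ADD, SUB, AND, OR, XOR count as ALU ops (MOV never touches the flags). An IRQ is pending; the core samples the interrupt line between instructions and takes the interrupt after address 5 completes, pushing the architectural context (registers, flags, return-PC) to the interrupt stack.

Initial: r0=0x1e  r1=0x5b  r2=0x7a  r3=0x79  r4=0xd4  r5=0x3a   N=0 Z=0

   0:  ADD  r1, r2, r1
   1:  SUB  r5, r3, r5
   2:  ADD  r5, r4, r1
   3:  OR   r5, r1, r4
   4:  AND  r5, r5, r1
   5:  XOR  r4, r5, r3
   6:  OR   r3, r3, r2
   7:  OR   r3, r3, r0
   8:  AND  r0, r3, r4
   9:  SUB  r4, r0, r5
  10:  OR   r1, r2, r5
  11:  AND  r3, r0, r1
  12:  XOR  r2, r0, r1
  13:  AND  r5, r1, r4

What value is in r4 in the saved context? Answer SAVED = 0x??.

after  0: r0=0x1e r1=0xd5 r2=0x7a r3=0x79 r4=0xd4 r5=0x3a  N=1 Z=0
after  1: r0=0x1e r1=0xd5 r2=0x7a r3=0x79 r4=0xd4 r5=0x3f  N=0 Z=0
after  2: r0=0x1e r1=0xd5 r2=0x7a r3=0x79 r4=0xd4 r5=0xa9  N=1 Z=0
after  3: r0=0x1e r1=0xd5 r2=0x7a r3=0x79 r4=0xd4 r5=0xd5  N=1 Z=0
after  4: r0=0x1e r1=0xd5 r2=0x7a r3=0x79 r4=0xd4 r5=0xd5  N=1 Z=0
after  5: r0=0x1e r1=0xd5 r2=0x7a r3=0x79 r4=0xac r5=0xd5  N=1 Z=0
-- IRQ taken; context saved, return-PC = 6 --

SAVED = 0xac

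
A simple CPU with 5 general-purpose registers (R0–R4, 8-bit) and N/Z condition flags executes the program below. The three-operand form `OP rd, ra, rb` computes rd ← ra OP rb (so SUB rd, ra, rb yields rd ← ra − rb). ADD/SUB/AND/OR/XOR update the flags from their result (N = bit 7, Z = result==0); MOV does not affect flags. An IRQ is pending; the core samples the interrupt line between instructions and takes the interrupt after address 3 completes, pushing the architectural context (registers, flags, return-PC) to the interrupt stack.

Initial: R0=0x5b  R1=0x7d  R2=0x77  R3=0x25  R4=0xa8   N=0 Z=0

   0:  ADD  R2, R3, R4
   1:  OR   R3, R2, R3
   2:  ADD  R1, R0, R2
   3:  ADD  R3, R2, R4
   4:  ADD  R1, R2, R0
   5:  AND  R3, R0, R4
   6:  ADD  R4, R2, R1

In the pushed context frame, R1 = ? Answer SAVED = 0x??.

SAVED = 0x28

after  0: R0=0x5b R1=0x7d R2=0xcd R3=0x25 R4=0xa8  N=1 Z=0
after  1: R0=0x5b R1=0x7d R2=0xcd R3=0xed R4=0xa8  N=1 Z=0
after  2: R0=0x5b R1=0x28 R2=0xcd R3=0xed R4=0xa8  N=0 Z=0
after  3: R0=0x5b R1=0x28 R2=0xcd R3=0x75 R4=0xa8  N=0 Z=0
-- IRQ taken; context saved, return-PC = 4 --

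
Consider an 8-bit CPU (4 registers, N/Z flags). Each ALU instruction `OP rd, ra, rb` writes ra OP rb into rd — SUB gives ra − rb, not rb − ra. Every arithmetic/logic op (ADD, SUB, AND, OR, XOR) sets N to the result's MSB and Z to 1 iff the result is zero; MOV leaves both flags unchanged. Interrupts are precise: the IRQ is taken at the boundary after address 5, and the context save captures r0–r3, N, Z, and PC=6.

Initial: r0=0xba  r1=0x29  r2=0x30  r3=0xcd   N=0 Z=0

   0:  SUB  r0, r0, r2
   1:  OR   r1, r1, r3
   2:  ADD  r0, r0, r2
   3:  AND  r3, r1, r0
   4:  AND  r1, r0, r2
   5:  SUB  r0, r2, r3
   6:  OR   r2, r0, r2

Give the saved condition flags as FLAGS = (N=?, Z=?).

after  0: r0=0x8a r1=0x29 r2=0x30 r3=0xcd  N=1 Z=0
after  1: r0=0x8a r1=0xed r2=0x30 r3=0xcd  N=1 Z=0
after  2: r0=0xba r1=0xed r2=0x30 r3=0xcd  N=1 Z=0
after  3: r0=0xba r1=0xed r2=0x30 r3=0xa8  N=1 Z=0
after  4: r0=0xba r1=0x30 r2=0x30 r3=0xa8  N=0 Z=0
after  5: r0=0x88 r1=0x30 r2=0x30 r3=0xa8  N=1 Z=0
-- IRQ taken; context saved, return-PC = 6 --

FLAGS = (N=1, Z=0)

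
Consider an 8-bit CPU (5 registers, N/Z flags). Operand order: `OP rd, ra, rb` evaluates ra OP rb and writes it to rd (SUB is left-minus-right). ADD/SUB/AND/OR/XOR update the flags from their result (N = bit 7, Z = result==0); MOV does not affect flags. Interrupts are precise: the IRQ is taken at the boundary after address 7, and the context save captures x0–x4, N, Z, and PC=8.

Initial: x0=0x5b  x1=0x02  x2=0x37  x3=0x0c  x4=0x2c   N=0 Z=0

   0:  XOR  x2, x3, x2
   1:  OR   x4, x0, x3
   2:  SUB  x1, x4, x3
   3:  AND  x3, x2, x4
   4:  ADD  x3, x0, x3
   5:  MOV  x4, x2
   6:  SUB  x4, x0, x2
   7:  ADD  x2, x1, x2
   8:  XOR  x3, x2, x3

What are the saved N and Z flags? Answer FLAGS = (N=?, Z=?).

FLAGS = (N=1, Z=0)

after  0: x0=0x5b x1=0x02 x2=0x3b x3=0x0c x4=0x2c  N=0 Z=0
after  1: x0=0x5b x1=0x02 x2=0x3b x3=0x0c x4=0x5f  N=0 Z=0
after  2: x0=0x5b x1=0x53 x2=0x3b x3=0x0c x4=0x5f  N=0 Z=0
after  3: x0=0x5b x1=0x53 x2=0x3b x3=0x1b x4=0x5f  N=0 Z=0
after  4: x0=0x5b x1=0x53 x2=0x3b x3=0x76 x4=0x5f  N=0 Z=0
after  5: x0=0x5b x1=0x53 x2=0x3b x3=0x76 x4=0x3b  N=0 Z=0
after  6: x0=0x5b x1=0x53 x2=0x3b x3=0x76 x4=0x20  N=0 Z=0
after  7: x0=0x5b x1=0x53 x2=0x8e x3=0x76 x4=0x20  N=1 Z=0
-- IRQ taken; context saved, return-PC = 8 --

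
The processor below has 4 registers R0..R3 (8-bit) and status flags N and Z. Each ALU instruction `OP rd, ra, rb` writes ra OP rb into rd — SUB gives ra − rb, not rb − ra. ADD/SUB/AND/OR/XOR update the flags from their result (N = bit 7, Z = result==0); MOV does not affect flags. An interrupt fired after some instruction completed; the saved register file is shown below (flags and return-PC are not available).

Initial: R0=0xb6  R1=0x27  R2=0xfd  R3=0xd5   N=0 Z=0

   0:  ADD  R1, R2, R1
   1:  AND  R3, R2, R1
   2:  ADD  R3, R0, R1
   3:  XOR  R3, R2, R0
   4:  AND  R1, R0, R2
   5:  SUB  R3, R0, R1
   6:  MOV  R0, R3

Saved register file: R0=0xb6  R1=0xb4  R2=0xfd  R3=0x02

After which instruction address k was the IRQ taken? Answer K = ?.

K = 5

after  0: R0=0xb6 R1=0x24 R2=0xfd R3=0xd5  N=0 Z=0
after  1: R0=0xb6 R1=0x24 R2=0xfd R3=0x24  N=0 Z=0
after  2: R0=0xb6 R1=0x24 R2=0xfd R3=0xda  N=1 Z=0
after  3: R0=0xb6 R1=0x24 R2=0xfd R3=0x4b  N=0 Z=0
after  4: R0=0xb6 R1=0xb4 R2=0xfd R3=0x4b  N=1 Z=0
after  5: R0=0xb6 R1=0xb4 R2=0xfd R3=0x02  N=0 Z=0
-- IRQ taken; context saved, return-PC = 6 --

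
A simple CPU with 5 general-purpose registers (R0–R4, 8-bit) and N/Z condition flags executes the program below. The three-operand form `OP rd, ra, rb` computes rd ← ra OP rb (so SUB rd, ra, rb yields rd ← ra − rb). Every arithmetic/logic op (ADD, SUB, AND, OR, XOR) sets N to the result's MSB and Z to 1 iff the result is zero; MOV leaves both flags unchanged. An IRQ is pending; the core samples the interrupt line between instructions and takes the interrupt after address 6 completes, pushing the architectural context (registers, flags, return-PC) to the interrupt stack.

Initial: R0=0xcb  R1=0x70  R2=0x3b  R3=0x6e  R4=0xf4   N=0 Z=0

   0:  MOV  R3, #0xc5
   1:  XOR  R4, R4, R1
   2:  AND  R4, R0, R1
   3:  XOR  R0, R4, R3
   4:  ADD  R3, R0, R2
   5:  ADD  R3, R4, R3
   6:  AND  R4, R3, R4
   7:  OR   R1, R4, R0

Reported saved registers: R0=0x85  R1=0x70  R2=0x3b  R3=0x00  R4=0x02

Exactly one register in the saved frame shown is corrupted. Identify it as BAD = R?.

BAD = R4

after  0: R0=0xcb R1=0x70 R2=0x3b R3=0xc5 R4=0xf4  N=0 Z=0
after  1: R0=0xcb R1=0x70 R2=0x3b R3=0xc5 R4=0x84  N=1 Z=0
after  2: R0=0xcb R1=0x70 R2=0x3b R3=0xc5 R4=0x40  N=0 Z=0
after  3: R0=0x85 R1=0x70 R2=0x3b R3=0xc5 R4=0x40  N=1 Z=0
after  4: R0=0x85 R1=0x70 R2=0x3b R3=0xc0 R4=0x40  N=1 Z=0
after  5: R0=0x85 R1=0x70 R2=0x3b R3=0x00 R4=0x40  N=0 Z=1
after  6: R0=0x85 R1=0x70 R2=0x3b R3=0x00 R4=0x00  N=0 Z=1
-- IRQ taken; context saved, return-PC = 7 --
mismatch: R4: reported 0x02 vs actual 0x00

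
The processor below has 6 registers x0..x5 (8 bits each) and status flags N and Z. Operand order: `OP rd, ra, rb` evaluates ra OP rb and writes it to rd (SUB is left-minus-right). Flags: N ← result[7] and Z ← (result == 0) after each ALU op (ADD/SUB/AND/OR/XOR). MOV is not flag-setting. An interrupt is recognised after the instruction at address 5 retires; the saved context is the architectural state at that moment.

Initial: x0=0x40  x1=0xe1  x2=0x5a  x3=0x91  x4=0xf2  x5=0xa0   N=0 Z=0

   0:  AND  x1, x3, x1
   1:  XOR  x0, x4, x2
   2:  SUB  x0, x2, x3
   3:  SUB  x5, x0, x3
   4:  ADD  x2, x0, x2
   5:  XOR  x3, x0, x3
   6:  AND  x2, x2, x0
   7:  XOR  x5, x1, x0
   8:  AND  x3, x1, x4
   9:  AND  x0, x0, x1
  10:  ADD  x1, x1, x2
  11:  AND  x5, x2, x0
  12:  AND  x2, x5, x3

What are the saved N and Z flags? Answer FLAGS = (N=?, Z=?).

after  0: x0=0x40 x1=0x81 x2=0x5a x3=0x91 x4=0xf2 x5=0xa0  N=1 Z=0
after  1: x0=0xa8 x1=0x81 x2=0x5a x3=0x91 x4=0xf2 x5=0xa0  N=1 Z=0
after  2: x0=0xc9 x1=0x81 x2=0x5a x3=0x91 x4=0xf2 x5=0xa0  N=1 Z=0
after  3: x0=0xc9 x1=0x81 x2=0x5a x3=0x91 x4=0xf2 x5=0x38  N=0 Z=0
after  4: x0=0xc9 x1=0x81 x2=0x23 x3=0x91 x4=0xf2 x5=0x38  N=0 Z=0
after  5: x0=0xc9 x1=0x81 x2=0x23 x3=0x58 x4=0xf2 x5=0x38  N=0 Z=0
-- IRQ taken; context saved, return-PC = 6 --

FLAGS = (N=0, Z=0)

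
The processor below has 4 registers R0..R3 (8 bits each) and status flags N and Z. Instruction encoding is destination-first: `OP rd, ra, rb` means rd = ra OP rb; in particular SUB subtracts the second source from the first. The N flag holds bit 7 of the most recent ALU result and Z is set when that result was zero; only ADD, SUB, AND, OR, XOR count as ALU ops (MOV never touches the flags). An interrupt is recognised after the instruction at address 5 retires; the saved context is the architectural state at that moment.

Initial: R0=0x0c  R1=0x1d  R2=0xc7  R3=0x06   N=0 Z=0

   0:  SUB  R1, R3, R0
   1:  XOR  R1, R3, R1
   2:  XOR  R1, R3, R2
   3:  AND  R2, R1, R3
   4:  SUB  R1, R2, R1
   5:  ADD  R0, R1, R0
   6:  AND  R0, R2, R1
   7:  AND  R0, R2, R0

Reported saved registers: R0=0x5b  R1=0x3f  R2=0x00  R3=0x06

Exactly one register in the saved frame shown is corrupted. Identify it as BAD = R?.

BAD = R0

after  0: R0=0x0c R1=0xfa R2=0xc7 R3=0x06  N=1 Z=0
after  1: R0=0x0c R1=0xfc R2=0xc7 R3=0x06  N=1 Z=0
after  2: R0=0x0c R1=0xc1 R2=0xc7 R3=0x06  N=1 Z=0
after  3: R0=0x0c R1=0xc1 R2=0x00 R3=0x06  N=0 Z=1
after  4: R0=0x0c R1=0x3f R2=0x00 R3=0x06  N=0 Z=0
after  5: R0=0x4b R1=0x3f R2=0x00 R3=0x06  N=0 Z=0
-- IRQ taken; context saved, return-PC = 6 --
mismatch: R0: reported 0x5b vs actual 0x4b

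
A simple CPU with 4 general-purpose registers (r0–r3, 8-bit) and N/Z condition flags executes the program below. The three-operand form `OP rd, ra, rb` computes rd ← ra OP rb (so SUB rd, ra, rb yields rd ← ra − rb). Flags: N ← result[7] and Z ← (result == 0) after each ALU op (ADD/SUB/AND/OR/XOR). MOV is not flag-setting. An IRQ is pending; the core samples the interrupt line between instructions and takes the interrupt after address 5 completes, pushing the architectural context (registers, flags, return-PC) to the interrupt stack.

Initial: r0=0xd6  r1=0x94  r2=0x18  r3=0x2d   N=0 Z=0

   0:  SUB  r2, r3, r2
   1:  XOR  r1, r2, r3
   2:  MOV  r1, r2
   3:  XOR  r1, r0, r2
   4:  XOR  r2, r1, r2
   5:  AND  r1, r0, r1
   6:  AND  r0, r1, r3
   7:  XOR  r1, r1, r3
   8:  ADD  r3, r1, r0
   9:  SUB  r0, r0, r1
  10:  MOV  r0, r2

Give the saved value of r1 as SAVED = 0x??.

SAVED = 0xc2

after  0: r0=0xd6 r1=0x94 r2=0x15 r3=0x2d  N=0 Z=0
after  1: r0=0xd6 r1=0x38 r2=0x15 r3=0x2d  N=0 Z=0
after  2: r0=0xd6 r1=0x15 r2=0x15 r3=0x2d  N=0 Z=0
after  3: r0=0xd6 r1=0xc3 r2=0x15 r3=0x2d  N=1 Z=0
after  4: r0=0xd6 r1=0xc3 r2=0xd6 r3=0x2d  N=1 Z=0
after  5: r0=0xd6 r1=0xc2 r2=0xd6 r3=0x2d  N=1 Z=0
-- IRQ taken; context saved, return-PC = 6 --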